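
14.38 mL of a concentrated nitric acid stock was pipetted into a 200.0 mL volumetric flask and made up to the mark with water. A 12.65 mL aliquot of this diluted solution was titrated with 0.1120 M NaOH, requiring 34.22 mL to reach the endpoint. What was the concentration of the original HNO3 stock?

4.21 M

n(NaOH) = 0.1120 x 0.03422 = 0.003833 mol.
n(HNO3) in the aliquot = 0.003833 mol.
[diluted HNO3] = 0.003833 / 0.01265 = 0.3030 M.
Dilution factor = 200.0/14.38 = 13.91, so [stock] = 0.3030 x 13.91 = 4.21 M.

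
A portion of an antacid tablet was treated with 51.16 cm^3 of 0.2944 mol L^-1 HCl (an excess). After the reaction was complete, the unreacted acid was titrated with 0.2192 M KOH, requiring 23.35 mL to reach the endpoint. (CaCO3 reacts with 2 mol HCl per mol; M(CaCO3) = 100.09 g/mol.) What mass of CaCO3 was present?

0.498 g

Total n(HCl) added = 0.2944 x 0.05116 = 0.01506 mol.
n(KOH) used = 0.2192 x 0.02335 = 0.005118 mol, which equals the excess n(HCl).
So n(HCl) consumed by the sample = 0.01506 - 0.005118 = 0.009943 mol.
n(CaCO3) = 0.009943 / 2 = 0.004972 mol.
mass = 0.004972 mol x 100.09 g/mol = 0.498 g.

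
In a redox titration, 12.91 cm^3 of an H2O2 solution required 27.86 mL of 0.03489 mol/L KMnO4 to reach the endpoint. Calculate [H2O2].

n(KMnO4) = 0.03489 x 0.02786 = 0.0009720 mol.
From the balanced equation, 2 mol KMnO4 reacts with 5 mol H2O2, so n(H2O2) = 0.0009720 x 5/2 = 0.002430 mol.
[H2O2] = 0.002430 / 0.01291 L = 0.188 M.

0.188 M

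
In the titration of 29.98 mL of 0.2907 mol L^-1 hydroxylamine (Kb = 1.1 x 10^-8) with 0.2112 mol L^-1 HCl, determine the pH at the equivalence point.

n(NH2OH) = 0.2907 x 0.02998 = 0.008715 mol; V(HCl) at equivalence = 0.008715/0.2112 = 0.04127 L.
At equivalence the base is fully converted to NH3OH+; total volume = 0.07125 L, so [NH3OH+] = 0.008715/0.07125 = 0.1223 M.
Ka(NH3OH+) = Kw/Kb = 1.0e-14 / 1.1 x 10^-8 = 9.09e-7.
[H^+] = sqrt(Ka x [NH3OH+]) = sqrt(9.09e-7 x 0.1223) = 0.000333 M.
pH = -log(0.000333) = 3.48.

3.48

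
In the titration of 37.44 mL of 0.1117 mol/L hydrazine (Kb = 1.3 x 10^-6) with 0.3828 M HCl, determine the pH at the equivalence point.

4.59

n(N2H4) = 0.1117 x 0.03744 = 0.004182 mol; V(HCl) at equivalence = 0.004182/0.3828 = 0.01092 L.
At equivalence the base is fully converted to N2H5+; total volume = 0.04836 L, so [N2H5+] = 0.004182/0.04836 = 0.08647 M.
Ka(N2H5+) = Kw/Kb = 1.0e-14 / 1.3 x 10^-6 = 7.69e-9.
[H^+] = sqrt(Ka x [N2H5+]) = sqrt(7.69e-9 x 0.08647) = 2.58e-5 M.
pH = -log(2.58e-5) = 4.59.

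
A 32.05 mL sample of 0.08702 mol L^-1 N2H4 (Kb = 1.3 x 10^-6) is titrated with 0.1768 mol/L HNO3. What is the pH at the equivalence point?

n(N2H4) = 0.08702 x 0.03205 = 0.002789 mol; V(HNO3) at equivalence = 0.002789/0.1768 = 0.01577 L.
At equivalence the base is fully converted to N2H5+; total volume = 0.04782 L, so [N2H5+] = 0.002789/0.04782 = 0.05832 M.
Ka(N2H5+) = Kw/Kb = 1.0e-14 / 1.3 x 10^-6 = 7.69e-9.
[H^+] = sqrt(Ka x [N2H5+]) = sqrt(7.69e-9 x 0.05832) = 2.12e-5 M.
pH = -log(2.12e-5) = 4.67.

4.67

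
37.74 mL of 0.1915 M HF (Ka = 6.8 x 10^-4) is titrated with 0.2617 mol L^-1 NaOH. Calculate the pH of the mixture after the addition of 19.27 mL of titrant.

3.53

Initial n(HF) = 0.1915 x 0.03774 = 0.007227 mol.
n(NaOH) added = 0.2617 x 0.01927 = 0.005043 mol, converting that many moles of HF to F-.
Remaining n(HF) = 0.002184 mol; n(F-) = 0.005043 mol.
By Henderson-Hasselbalch, pH = pKa + log([A^-]/[HA]) = 3.17 + log(0.005043/0.002184) = 3.17 + (+0.36) = 3.53.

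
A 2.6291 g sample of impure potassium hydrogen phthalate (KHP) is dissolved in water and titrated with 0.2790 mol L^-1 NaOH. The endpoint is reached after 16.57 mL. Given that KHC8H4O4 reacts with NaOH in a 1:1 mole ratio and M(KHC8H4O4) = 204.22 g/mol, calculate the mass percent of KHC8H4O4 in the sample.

n(NaOH) = 0.2790 x 0.01657 = 0.004623 mol.
n(KHC8H4O4) = 0.004623 / 1 = 0.004623 mol.
mass of KHC8H4O4 = 0.004623 x 204.22 = 0.9441 g.
% purity = 0.9441 / 2.6291 x 100 = 35.9%.

35.9%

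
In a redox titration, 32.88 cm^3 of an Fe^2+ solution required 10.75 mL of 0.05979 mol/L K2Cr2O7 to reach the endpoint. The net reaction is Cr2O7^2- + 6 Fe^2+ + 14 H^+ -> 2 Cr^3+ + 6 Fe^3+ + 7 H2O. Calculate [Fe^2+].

n(K2Cr2O7) = 0.05979 x 0.01075 = 0.0006427 mol.
From the balanced equation, 1 mol K2Cr2O7 reacts with 6 mol Fe^2+, so n(Fe^2+) = 0.0006427 x 6/1 = 0.003856 mol.
[Fe^2+] = 0.003856 / 0.03288 L = 0.117 M.

0.117 M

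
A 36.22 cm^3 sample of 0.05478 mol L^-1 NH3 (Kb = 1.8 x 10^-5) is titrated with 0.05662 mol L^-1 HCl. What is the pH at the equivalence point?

5.41

n(NH3) = 0.05478 x 0.03622 = 0.001984 mol; V(HCl) at equivalence = 0.001984/0.05662 = 0.03504 L.
At equivalence the base is fully converted to NH4+; total volume = 0.07126 L, so [NH4+] = 0.001984/0.07126 = 0.02784 M.
Ka(NH4+) = Kw/Kb = 1.0e-14 / 1.8 x 10^-5 = 5.56e-10.
[H^+] = sqrt(Ka x [NH4+]) = sqrt(5.56e-10 x 0.02784) = 3.93e-6 M.
pH = -log(3.93e-6) = 5.41.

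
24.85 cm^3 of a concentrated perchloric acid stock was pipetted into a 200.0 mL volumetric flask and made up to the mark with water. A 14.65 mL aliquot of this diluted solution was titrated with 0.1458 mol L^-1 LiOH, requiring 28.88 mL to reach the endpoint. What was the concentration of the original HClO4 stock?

2.31 M

n(LiOH) = 0.1458 x 0.02888 = 0.004211 mol.
n(HClO4) in the aliquot = 0.004211 mol.
[diluted HClO4] = 0.004211 / 0.01465 = 0.2874 M.
Dilution factor = 200.0/24.85 = 8.048, so [stock] = 0.2874 x 8.048 = 2.31 M.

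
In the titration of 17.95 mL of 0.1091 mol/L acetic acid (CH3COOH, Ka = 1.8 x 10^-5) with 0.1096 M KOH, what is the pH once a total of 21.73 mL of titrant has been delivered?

12.03

n(acid) = 0.1091 x 0.01795 = 0.001958 mol; n(KOH) added = 0.1096 x 0.02173 = 0.002382 mol.
Base is in excess by 0.002382 - 0.001958 = 0.0004233 mol in a total volume of 0.03968 L.
[OH^-] = 0.0004233/0.03968 = 0.01067 M, so pOH = 1.97 and pH = 14.00 - 1.97 = 12.03.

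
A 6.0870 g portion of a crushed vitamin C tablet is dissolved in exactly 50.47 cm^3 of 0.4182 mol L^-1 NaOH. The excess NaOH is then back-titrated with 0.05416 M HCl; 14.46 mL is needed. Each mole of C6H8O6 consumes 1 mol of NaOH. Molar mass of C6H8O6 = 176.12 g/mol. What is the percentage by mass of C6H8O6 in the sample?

58.8%

Total n(NaOH) added = 0.4182 x 0.05047 = 0.02111 mol.
n(HCl) used = 0.05416 x 0.01446 = 0.0007832 mol, which equals the excess n(NaOH).
So n(NaOH) consumed by the sample = 0.02111 - 0.0007832 = 0.02032 mol.
n(C6H8O6) = 0.02032 / 1 = 0.02032 mol.
mass C6H8O6 = 0.02032 x 176.12 = 3.579 g, so %C6H8O6 = 3.579/6.0870 x 100 = 58.8%.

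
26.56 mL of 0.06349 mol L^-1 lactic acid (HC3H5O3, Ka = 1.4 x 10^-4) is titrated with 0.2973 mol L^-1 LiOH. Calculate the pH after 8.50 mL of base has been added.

12.38

n(acid) = 0.06349 x 0.02656 = 0.001686 mol; n(LiOH) added = 0.2973 x 0.008500 = 0.002527 mol.
Base is in excess by 0.002527 - 0.001686 = 0.0008408 mol in a total volume of 0.03506 L.
[OH^-] = 0.0008408/0.03506 = 0.02398 M, so pOH = 1.62 and pH = 14.00 - 1.62 = 12.38.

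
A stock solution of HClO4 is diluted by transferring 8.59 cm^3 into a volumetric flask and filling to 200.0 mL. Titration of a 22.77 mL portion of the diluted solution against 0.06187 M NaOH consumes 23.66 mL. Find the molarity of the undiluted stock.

1.50 M

n(NaOH) = 0.06187 x 0.02366 = 0.001464 mol.
n(HClO4) in the aliquot = 0.001464 mol.
[diluted HClO4] = 0.001464 / 0.02277 = 0.06429 M.
Dilution factor = 200.0/8.590 = 23.28, so [stock] = 0.06429 x 23.28 = 1.50 M.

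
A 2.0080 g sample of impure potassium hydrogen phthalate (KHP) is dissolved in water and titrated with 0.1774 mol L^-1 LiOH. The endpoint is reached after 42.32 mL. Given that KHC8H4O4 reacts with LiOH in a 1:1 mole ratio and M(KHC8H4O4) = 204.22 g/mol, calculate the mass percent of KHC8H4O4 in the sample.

n(LiOH) = 0.1774 x 0.04232 = 0.007508 mol.
n(KHC8H4O4) = 0.007508 / 1 = 0.007508 mol.
mass of KHC8H4O4 = 0.007508 x 204.22 = 1.533 g.
% purity = 1.533 / 2.0080 x 100 = 76.4%.

76.4%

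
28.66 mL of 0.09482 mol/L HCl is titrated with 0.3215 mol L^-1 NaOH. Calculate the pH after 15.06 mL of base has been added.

n(acid) = 0.09482 x 0.02866 = 0.002718 mol; n(NaOH) added = 0.3215 x 0.01506 = 0.004842 mol.
Base is in excess by 0.004842 - 0.002718 = 0.002124 mol in a total volume of 0.04372 L.
[OH^-] = 0.002124/0.04372 = 0.04859 M, so pOH = 1.31 and pH = 14.00 - 1.31 = 12.69.

12.69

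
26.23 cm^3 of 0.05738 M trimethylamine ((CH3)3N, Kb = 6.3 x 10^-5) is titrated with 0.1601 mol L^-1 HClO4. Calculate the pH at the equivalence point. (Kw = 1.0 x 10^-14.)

n((CH3)3N) = 0.05738 x 0.02623 = 0.001505 mol; V(HClO4) at equivalence = 0.001505/0.1601 = 0.009401 L.
At equivalence the base is fully converted to (CH3)3NH+; total volume = 0.03563 L, so [(CH3)3NH+] = 0.001505/0.03563 = 0.04224 M.
Ka((CH3)3NH+) = Kw/Kb = 1.0e-14 / 6.3 x 10^-5 = 1.59e-10.
[H^+] = sqrt(Ka x [(CH3)3NH+]) = sqrt(1.59e-10 x 0.04224) = 2.59e-6 M.
pH = -log(2.59e-6) = 5.59.

5.59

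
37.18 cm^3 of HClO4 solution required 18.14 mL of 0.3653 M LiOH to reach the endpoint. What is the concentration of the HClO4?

0.178 M

n(LiOH) delivered = 0.3653 x 0.01814 = 0.006627 mol.
For a 1:1 reaction, n(HClO4) = 0.006627 mol.
[HClO4] = 0.006627 mol / 0.03718 L = 0.178 M.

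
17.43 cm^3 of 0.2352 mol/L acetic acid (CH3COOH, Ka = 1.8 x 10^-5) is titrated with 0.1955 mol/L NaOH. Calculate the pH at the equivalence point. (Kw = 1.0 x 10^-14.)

8.89

n(CH3COOH) = 0.2352 x 0.01743 = 0.004100 mol; V(NaOH) at equivalence = 0.004100/0.1955 = 0.02097 L.
At equivalence all the acid is converted to CH3COO-; total volume = 0.01743 + 0.02097 = 0.03840 L, so [CH3COO-] = 0.004100/0.03840 = 0.1068 M.
Kb = Kw/Ka = 1.0e-14 / 1.8 x 10^-5 = 5.56e-10.
[OH^-] = sqrt(Kb x [CH3COO-]) = sqrt(5.56e-10 x 0.1068) = 7.70e-6 M.
pOH = 5.11, so pH = 14.00 - 5.11 = 8.89.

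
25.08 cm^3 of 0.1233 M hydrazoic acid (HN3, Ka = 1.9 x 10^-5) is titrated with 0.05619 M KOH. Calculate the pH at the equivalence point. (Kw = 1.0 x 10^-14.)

n(HN3) = 0.1233 x 0.02508 = 0.003092 mol; V(KOH) at equivalence = 0.003092/0.05619 = 0.05503 L.
At equivalence all the acid is converted to N3-; total volume = 0.02508 + 0.05503 = 0.08011 L, so [N3-] = 0.003092/0.08011 = 0.03860 M.
Kb = Kw/Ka = 1.0e-14 / 1.9 x 10^-5 = 5.26e-10.
[OH^-] = sqrt(Kb x [N3-]) = sqrt(5.26e-10 x 0.03860) = 4.51e-6 M.
pOH = 5.35, so pH = 14.00 - 5.35 = 8.65.

8.65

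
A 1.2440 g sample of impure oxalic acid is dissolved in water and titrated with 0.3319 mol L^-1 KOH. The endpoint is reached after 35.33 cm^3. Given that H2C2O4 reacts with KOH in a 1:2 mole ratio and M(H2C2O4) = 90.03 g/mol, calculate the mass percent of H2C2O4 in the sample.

42.4%

n(KOH) = 0.3319 x 0.03533 = 0.01173 mol.
n(H2C2O4) = 0.01173 / 2 = 0.005863 mol.
mass of H2C2O4 = 0.005863 x 90.03 = 0.5278 g.
% purity = 0.5278 / 1.2440 x 100 = 42.4%.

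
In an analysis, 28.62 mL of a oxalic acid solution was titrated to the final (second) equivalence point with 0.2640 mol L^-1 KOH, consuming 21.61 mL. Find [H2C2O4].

0.0997 M

n(KOH) = 0.2640 x 0.02161 = 0.005705 mol.
At the final (second) equivalence point, 2 mol OH^- react per mol H2C2O4, so n(H2C2O4) = 0.005705 / 2 = 0.002853 mol.
[H2C2O4] = 0.002853 / 0.02862 L = 0.0997 M.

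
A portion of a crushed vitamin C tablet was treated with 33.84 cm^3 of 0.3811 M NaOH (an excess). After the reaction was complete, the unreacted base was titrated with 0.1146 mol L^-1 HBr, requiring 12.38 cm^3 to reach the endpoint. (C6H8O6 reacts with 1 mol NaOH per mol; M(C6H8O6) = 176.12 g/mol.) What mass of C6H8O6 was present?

Total n(NaOH) added = 0.3811 x 0.03384 = 0.01290 mol.
n(HBr) used = 0.1146 x 0.01238 = 0.001419 mol, which equals the excess n(NaOH).
So n(NaOH) consumed by the sample = 0.01290 - 0.001419 = 0.01148 mol.
n(C6H8O6) = 0.01148 / 1 = 0.01148 mol.
mass = 0.01148 mol x 176.12 g/mol = 2.02 g.

2.02 g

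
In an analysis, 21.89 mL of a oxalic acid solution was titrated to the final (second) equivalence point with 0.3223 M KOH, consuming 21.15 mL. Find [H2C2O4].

n(KOH) = 0.3223 x 0.02115 = 0.006817 mol.
At the final (second) equivalence point, 2 mol OH^- react per mol H2C2O4, so n(H2C2O4) = 0.006817 / 2 = 0.003408 mol.
[H2C2O4] = 0.003408 / 0.02189 L = 0.156 M.

0.156 M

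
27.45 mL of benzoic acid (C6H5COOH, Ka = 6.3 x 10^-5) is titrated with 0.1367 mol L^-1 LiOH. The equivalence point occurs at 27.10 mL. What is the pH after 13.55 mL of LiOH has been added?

13.55 mL is exactly half the equivalence volume (27.10/2), i.e. the half-equivalence point.
There, n(HA) = n(A^-), so pH = pKa = -log(6.3 x 10^-5) = 4.20.

4.20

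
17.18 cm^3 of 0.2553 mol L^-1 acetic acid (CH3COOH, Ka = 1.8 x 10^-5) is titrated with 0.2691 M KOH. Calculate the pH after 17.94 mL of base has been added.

n(acid) = 0.2553 x 0.01718 = 0.004386 mol; n(KOH) added = 0.2691 x 0.01794 = 0.004828 mol.
Base is in excess by 0.004828 - 0.004386 = 0.0004416 mol in a total volume of 0.03512 L.
[OH^-] = 0.0004416/0.03512 = 0.01257 M, so pOH = 1.90 and pH = 14.00 - 1.90 = 12.10.

12.10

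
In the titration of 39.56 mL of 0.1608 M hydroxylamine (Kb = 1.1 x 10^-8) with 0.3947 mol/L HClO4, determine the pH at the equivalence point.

n(NH2OH) = 0.1608 x 0.03956 = 0.006361 mol; V(HClO4) at equivalence = 0.006361/0.3947 = 0.01612 L.
At equivalence the base is fully converted to NH3OH+; total volume = 0.05568 L, so [NH3OH+] = 0.006361/0.05568 = 0.1143 M.
Ka(NH3OH+) = Kw/Kb = 1.0e-14 / 1.1 x 10^-8 = 9.09e-7.
[H^+] = sqrt(Ka x [NH3OH+]) = sqrt(9.09e-7 x 0.1143) = 0.000322 M.
pH = -log(0.000322) = 3.49.

3.49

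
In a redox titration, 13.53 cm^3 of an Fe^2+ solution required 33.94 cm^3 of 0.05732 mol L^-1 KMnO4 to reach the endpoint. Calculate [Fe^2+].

n(KMnO4) = 0.05732 x 0.03394 = 0.001945 mol.
From the balanced equation, 1 mol KMnO4 reacts with 5 mol Fe^2+, so n(Fe^2+) = 0.001945 x 5/1 = 0.009727 mol.
[Fe^2+] = 0.009727 / 0.01353 L = 0.719 M.

0.719 M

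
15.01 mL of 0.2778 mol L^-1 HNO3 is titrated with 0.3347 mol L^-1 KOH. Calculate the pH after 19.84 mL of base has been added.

12.85

n(acid) = 0.2778 x 0.01501 = 0.004170 mol; n(KOH) added = 0.3347 x 0.01984 = 0.006640 mol.
Base is in excess by 0.006640 - 0.004170 = 0.002471 mol in a total volume of 0.03485 L.
[OH^-] = 0.002471/0.03485 = 0.07089 M, so pOH = 1.15 and pH = 14.00 - 1.15 = 12.85.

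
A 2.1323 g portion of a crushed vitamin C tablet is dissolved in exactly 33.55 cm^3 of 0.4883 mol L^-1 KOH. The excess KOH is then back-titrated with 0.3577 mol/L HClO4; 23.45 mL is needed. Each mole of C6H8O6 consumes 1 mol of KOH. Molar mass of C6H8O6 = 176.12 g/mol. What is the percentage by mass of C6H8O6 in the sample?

Total n(KOH) added = 0.4883 x 0.03355 = 0.01638 mol.
n(HClO4) used = 0.3577 x 0.02345 = 0.008388 mol, which equals the excess n(KOH).
So n(KOH) consumed by the sample = 0.01638 - 0.008388 = 0.007994 mol.
n(C6H8O6) = 0.007994 / 1 = 0.007994 mol.
mass C6H8O6 = 0.007994 x 176.12 = 1.408 g, so %C6H8O6 = 1.408/2.1323 x 100 = 66.0%.

66.0%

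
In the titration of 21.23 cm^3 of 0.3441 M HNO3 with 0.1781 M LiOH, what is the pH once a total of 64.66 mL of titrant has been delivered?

12.69

n(acid) = 0.3441 x 0.02123 = 0.007305 mol; n(LiOH) added = 0.1781 x 0.06466 = 0.01152 mol.
Base is in excess by 0.01152 - 0.007305 = 0.004211 mol in a total volume of 0.08589 L.
[OH^-] = 0.004211/0.08589 = 0.04902 M, so pOH = 1.31 and pH = 14.00 - 1.31 = 12.69.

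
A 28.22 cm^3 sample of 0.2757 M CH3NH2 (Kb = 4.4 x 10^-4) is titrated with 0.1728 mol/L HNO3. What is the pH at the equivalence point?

n(CH3NH2) = 0.2757 x 0.02822 = 0.007780 mol; V(HNO3) at equivalence = 0.007780/0.1728 = 0.04502 L.
At equivalence the base is fully converted to CH3NH3+; total volume = 0.07324 L, so [CH3NH3+] = 0.007780/0.07324 = 0.1062 M.
Ka(CH3NH3+) = Kw/Kb = 1.0e-14 / 4.4 x 10^-4 = 2.27e-11.
[H^+] = sqrt(Ka x [CH3NH3+]) = sqrt(2.27e-11 x 0.1062) = 1.55e-6 M.
pH = -log(1.55e-6) = 5.81.

5.81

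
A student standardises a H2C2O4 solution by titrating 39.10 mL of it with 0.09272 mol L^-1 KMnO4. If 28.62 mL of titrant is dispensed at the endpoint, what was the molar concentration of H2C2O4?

0.170 M

n(KMnO4) = 0.09272 x 0.02862 = 0.002654 mol.
From the balanced equation, 2 mol KMnO4 reacts with 5 mol H2C2O4, so n(H2C2O4) = 0.002654 x 5/2 = 0.006634 mol.
[H2C2O4] = 0.006634 / 0.03910 L = 0.170 M.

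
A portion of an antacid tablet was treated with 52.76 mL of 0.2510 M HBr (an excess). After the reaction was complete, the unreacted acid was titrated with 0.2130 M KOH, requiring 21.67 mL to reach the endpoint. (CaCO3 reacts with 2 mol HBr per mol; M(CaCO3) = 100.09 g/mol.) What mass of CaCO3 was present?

Total n(HBr) added = 0.2510 x 0.05276 = 0.01324 mol.
n(KOH) used = 0.2130 x 0.02167 = 0.004616 mol, which equals the excess n(HBr).
So n(HBr) consumed by the sample = 0.01324 - 0.004616 = 0.008627 mol.
n(CaCO3) = 0.008627 / 2 = 0.004314 mol.
mass = 0.004314 mol x 100.09 g/mol = 0.432 g.

0.432 g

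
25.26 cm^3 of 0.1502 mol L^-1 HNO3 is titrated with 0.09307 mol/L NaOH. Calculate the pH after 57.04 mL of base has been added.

n(acid) = 0.1502 x 0.02526 = 0.003794 mol; n(NaOH) added = 0.09307 x 0.05704 = 0.005309 mol.
Base is in excess by 0.005309 - 0.003794 = 0.001515 mol in a total volume of 0.08230 L.
[OH^-] = 0.001515/0.08230 = 0.01840 M, so pOH = 1.74 and pH = 14.00 - 1.74 = 12.26.

12.26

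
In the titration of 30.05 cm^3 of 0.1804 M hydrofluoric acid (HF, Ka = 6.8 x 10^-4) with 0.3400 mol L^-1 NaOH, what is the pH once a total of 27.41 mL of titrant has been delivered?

n(acid) = 0.1804 x 0.03005 = 0.005421 mol; n(NaOH) added = 0.3400 x 0.02741 = 0.009319 mol.
Base is in excess by 0.009319 - 0.005421 = 0.003898 mol in a total volume of 0.05746 L.
[OH^-] = 0.003898/0.05746 = 0.06785 M, so pOH = 1.17 and pH = 14.00 - 1.17 = 12.83.

12.83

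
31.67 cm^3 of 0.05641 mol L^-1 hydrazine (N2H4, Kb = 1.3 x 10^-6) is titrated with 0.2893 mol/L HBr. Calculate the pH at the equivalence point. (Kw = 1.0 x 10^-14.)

n(N2H4) = 0.05641 x 0.03167 = 0.001787 mol; V(HBr) at equivalence = 0.001787/0.2893 = 0.006175 L.
At equivalence the base is fully converted to N2H5+; total volume = 0.03785 L, so [N2H5+] = 0.001787/0.03785 = 0.04721 M.
Ka(N2H5+) = Kw/Kb = 1.0e-14 / 1.3 x 10^-6 = 7.69e-9.
[H^+] = sqrt(Ka x [N2H5+]) = sqrt(7.69e-9 x 0.04721) = 1.91e-5 M.
pH = -log(1.91e-5) = 4.72.

4.72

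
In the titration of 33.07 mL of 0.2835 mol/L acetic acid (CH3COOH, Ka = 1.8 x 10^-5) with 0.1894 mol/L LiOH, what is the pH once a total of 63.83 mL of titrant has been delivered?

n(acid) = 0.2835 x 0.03307 = 0.009375 mol; n(LiOH) added = 0.1894 x 0.06383 = 0.01209 mol.
Base is in excess by 0.01209 - 0.009375 = 0.002714 mol in a total volume of 0.09690 L.
[OH^-] = 0.002714/0.09690 = 0.02801 M, so pOH = 1.55 and pH = 14.00 - 1.55 = 12.45.

12.45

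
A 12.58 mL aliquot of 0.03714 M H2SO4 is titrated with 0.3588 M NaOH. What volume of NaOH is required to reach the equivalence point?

n(H2SO4) = 0.03714 mol/L x 0.01258 L = 0.0004672 mol.
The neutralisation is 1 H2SO4 : 2 NaOH, so n(NaOH) = 0.0004672 x 2/1 = 0.0009344 mol.
V(NaOH) = 0.0009344 / 0.3588 = 0.002604 L = 2.60 mL.

2.60 mL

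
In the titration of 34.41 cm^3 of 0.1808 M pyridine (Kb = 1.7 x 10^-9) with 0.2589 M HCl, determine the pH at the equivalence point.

n(C5H5N) = 0.1808 x 0.03441 = 0.006221 mol; V(HCl) at equivalence = 0.006221/0.2589 = 0.02403 L.
At equivalence the base is fully converted to C5H5NH+; total volume = 0.05844 L, so [C5H5NH+] = 0.006221/0.05844 = 0.1065 M.
Ka(C5H5NH+) = Kw/Kb = 1.0e-14 / 1.7 x 10^-9 = 5.88e-6.
[H^+] = sqrt(Ka x [C5H5NH+]) = sqrt(5.88e-6 x 0.1065) = 0.000791 M.
pH = -log(0.000791) = 3.10.

3.10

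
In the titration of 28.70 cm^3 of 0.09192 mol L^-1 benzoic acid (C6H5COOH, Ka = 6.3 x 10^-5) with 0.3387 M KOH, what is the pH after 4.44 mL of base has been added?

Initial n(C6H5COOH) = 0.09192 x 0.02870 = 0.002638 mol.
n(KOH) added = 0.3387 x 0.004440 = 0.001504 mol, converting that many moles of C6H5COOH to C6H5COO-.
Remaining n(C6H5COOH) = 0.001134 mol; n(C6H5COO-) = 0.001504 mol.
By Henderson-Hasselbalch, pH = pKa + log([A^-]/[HA]) = 4.20 + log(0.001504/0.001134) = 4.20 + (+0.12) = 4.32.

4.32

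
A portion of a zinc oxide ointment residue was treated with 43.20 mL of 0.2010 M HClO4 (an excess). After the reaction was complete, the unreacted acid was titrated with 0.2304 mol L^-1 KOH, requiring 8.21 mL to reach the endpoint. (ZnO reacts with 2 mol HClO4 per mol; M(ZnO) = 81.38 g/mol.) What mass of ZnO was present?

Total n(HClO4) added = 0.2010 x 0.04320 = 0.008683 mol.
n(KOH) used = 0.2304 x 0.008210 = 0.001892 mol, which equals the excess n(HClO4).
So n(HClO4) consumed by the sample = 0.008683 - 0.001892 = 0.006792 mol.
n(ZnO) = 0.006792 / 2 = 0.003396 mol.
mass = 0.003396 mol x 81.38 g/mol = 0.276 g.

0.276 g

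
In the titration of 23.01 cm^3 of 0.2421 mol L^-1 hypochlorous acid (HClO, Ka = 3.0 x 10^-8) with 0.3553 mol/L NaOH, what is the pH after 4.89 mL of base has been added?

7.18

Initial n(HClO) = 0.2421 x 0.02301 = 0.005571 mol.
n(NaOH) added = 0.3553 x 0.004890 = 0.001737 mol, converting that many moles of HClO to ClO-.
Remaining n(HClO) = 0.003833 mol; n(ClO-) = 0.001737 mol.
By Henderson-Hasselbalch, pH = pKa + log([A^-]/[HA]) = 7.52 + log(0.001737/0.003833) = 7.52 + (-0.34) = 7.18.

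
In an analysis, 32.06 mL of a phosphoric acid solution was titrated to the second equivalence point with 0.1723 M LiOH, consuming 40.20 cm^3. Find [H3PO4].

0.108 M

n(LiOH) = 0.1723 x 0.04020 = 0.006926 mol.
At the second equivalence point, 2 mol OH^- react per mol H3PO4, so n(H3PO4) = 0.006926 / 2 = 0.003463 mol.
[H3PO4] = 0.003463 / 0.03206 L = 0.108 M.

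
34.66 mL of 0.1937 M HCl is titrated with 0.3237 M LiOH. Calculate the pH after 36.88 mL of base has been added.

n(acid) = 0.1937 x 0.03466 = 0.006714 mol; n(LiOH) added = 0.3237 x 0.03688 = 0.01194 mol.
Base is in excess by 0.01194 - 0.006714 = 0.005224 mol in a total volume of 0.07154 L.
[OH^-] = 0.005224/0.07154 = 0.07303 M, so pOH = 1.14 and pH = 14.00 - 1.14 = 12.86.

12.86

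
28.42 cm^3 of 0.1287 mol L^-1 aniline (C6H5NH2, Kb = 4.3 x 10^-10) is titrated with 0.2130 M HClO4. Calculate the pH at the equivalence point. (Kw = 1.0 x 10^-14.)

n(C6H5NH2) = 0.1287 x 0.02842 = 0.003658 mol; V(HClO4) at equivalence = 0.003658/0.2130 = 0.01717 L.
At equivalence the base is fully converted to C6H5NH3+; total volume = 0.04559 L, so [C6H5NH3+] = 0.003658/0.04559 = 0.08023 M.
Ka(C6H5NH3+) = Kw/Kb = 1.0e-14 / 4.3 x 10^-10 = 2.33e-5.
[H^+] = sqrt(Ka x [C6H5NH3+]) = sqrt(2.33e-5 x 0.08023) = 0.00137 M.
pH = -log(0.00137) = 2.86.

2.86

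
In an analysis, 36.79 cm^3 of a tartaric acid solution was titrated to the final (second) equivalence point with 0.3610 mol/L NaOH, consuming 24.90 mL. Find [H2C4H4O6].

n(NaOH) = 0.3610 x 0.02490 = 0.008989 mol.
At the final (second) equivalence point, 2 mol OH^- react per mol H2C4H4O6, so n(H2C4H4O6) = 0.008989 / 2 = 0.004494 mol.
[H2C4H4O6] = 0.004494 / 0.03679 L = 0.122 M.

0.122 M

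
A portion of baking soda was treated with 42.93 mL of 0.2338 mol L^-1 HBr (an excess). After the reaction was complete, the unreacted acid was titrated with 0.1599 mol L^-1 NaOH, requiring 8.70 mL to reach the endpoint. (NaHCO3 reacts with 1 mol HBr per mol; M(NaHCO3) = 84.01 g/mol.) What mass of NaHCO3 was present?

0.726 g

Total n(HBr) added = 0.2338 x 0.04293 = 0.01004 mol.
n(NaOH) used = 0.1599 x 0.008700 = 0.001391 mol, which equals the excess n(HBr).
So n(HBr) consumed by the sample = 0.01004 - 0.001391 = 0.008646 mol.
n(NaHCO3) = 0.008646 / 1 = 0.008646 mol.
mass = 0.008646 mol x 84.01 g/mol = 0.726 g.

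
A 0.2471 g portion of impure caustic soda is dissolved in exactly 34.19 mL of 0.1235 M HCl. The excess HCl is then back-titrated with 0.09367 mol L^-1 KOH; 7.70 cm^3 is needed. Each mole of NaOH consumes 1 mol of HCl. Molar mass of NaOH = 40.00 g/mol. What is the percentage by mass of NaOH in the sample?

56.7%

Total n(HCl) added = 0.1235 x 0.03419 = 0.004222 mol.
n(KOH) used = 0.09367 x 0.007700 = 0.0007213 mol, which equals the excess n(HCl).
So n(HCl) consumed by the sample = 0.004222 - 0.0007213 = 0.003501 mol.
n(NaOH) = 0.003501 / 1 = 0.003501 mol.
mass NaOH = 0.003501 x 40.00 = 0.1400 g, so %NaOH = 0.1400/0.2471 x 100 = 56.7%.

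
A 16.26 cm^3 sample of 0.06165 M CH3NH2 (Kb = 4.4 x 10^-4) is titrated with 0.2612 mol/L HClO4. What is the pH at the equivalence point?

5.97

n(CH3NH2) = 0.06165 x 0.01626 = 0.001002 mol; V(HClO4) at equivalence = 0.001002/0.2612 = 0.003838 L.
At equivalence the base is fully converted to CH3NH3+; total volume = 0.02010 L, so [CH3NH3+] = 0.001002/0.02010 = 0.04988 M.
Ka(CH3NH3+) = Kw/Kb = 1.0e-14 / 4.4 x 10^-4 = 2.27e-11.
[H^+] = sqrt(Ka x [CH3NH3+]) = sqrt(2.27e-11 x 0.04988) = 1.06e-6 M.
pH = -log(1.06e-6) = 5.97.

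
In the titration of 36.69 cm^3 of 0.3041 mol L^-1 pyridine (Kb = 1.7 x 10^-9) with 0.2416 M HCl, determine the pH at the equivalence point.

n(C5H5N) = 0.3041 x 0.03669 = 0.01116 mol; V(HCl) at equivalence = 0.01116/0.2416 = 0.04618 L.
At equivalence the base is fully converted to C5H5NH+; total volume = 0.08287 L, so [C5H5NH+] = 0.01116/0.08287 = 0.1346 M.
Ka(C5H5NH+) = Kw/Kb = 1.0e-14 / 1.7 x 10^-9 = 5.88e-6.
[H^+] = sqrt(Ka x [C5H5NH+]) = sqrt(5.88e-6 x 0.1346) = 0.000890 M.
pH = -log(0.000890) = 3.05.

3.05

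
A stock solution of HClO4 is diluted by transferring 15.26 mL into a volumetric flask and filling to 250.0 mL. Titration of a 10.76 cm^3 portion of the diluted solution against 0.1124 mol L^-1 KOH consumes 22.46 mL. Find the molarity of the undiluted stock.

3.84 M

n(KOH) = 0.1124 x 0.02246 = 0.002525 mol.
n(HClO4) in the aliquot = 0.002525 mol.
[diluted HClO4] = 0.002525 / 0.01076 = 0.2346 M.
Dilution factor = 250.0/15.26 = 16.38, so [stock] = 0.2346 x 16.38 = 3.84 M.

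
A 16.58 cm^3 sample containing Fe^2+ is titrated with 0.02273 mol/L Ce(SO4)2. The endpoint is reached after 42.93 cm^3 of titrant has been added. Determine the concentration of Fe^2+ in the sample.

n(Ce(SO4)2) = 0.02273 x 0.04293 = 0.0009758 mol.
From the balanced equation, 1 mol Ce(SO4)2 reacts with 1 mol Fe^2+, so n(Fe^2+) = 0.0009758 x 1/1 = 0.0009758 mol.
[Fe^2+] = 0.0009758 / 0.01658 L = 0.0589 M.

0.0589 M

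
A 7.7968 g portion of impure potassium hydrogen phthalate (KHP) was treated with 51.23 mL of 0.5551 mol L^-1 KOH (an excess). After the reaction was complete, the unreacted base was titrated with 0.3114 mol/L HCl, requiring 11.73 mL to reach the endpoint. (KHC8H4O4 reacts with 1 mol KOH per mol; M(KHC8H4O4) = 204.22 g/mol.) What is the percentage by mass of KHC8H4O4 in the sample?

Total n(KOH) added = 0.5551 x 0.05123 = 0.02844 mol.
n(HCl) used = 0.3114 x 0.01173 = 0.003653 mol, which equals the excess n(KOH).
So n(KOH) consumed by the sample = 0.02844 - 0.003653 = 0.02479 mol.
n(KHC8H4O4) = 0.02479 / 1 = 0.02479 mol.
mass KHC8H4O4 = 0.02479 x 204.22 = 5.062 g, so %KHC8H4O4 = 5.062/7.7968 x 100 = 64.9%.

64.9%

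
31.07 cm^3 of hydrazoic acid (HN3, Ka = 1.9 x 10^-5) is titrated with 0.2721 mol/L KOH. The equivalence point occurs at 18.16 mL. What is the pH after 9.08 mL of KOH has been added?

9.08 mL is exactly half the equivalence volume (18.16/2), i.e. the half-equivalence point.
There, n(HA) = n(A^-), so pH = pKa = -log(1.9 x 10^-5) = 4.72.

4.72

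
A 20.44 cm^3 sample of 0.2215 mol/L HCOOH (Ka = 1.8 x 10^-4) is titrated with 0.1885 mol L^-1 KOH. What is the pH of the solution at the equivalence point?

8.38

n(HCOOH) = 0.2215 x 0.02044 = 0.004527 mol; V(KOH) at equivalence = 0.004527/0.1885 = 0.02402 L.
At equivalence all the acid is converted to HCOO-; total volume = 0.02044 + 0.02402 = 0.04446 L, so [HCOO-] = 0.004527/0.04446 = 0.1018 M.
Kb = Kw/Ka = 1.0e-14 / 1.8 x 10^-4 = 5.56e-11.
[OH^-] = sqrt(Kb x [HCOO-]) = sqrt(5.56e-11 x 0.1018) = 2.38e-6 M.
pOH = 5.62, so pH = 14.00 - 5.62 = 8.38.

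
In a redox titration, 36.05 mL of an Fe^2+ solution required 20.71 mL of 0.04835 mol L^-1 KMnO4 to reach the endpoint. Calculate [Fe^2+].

0.139 M

n(KMnO4) = 0.04835 x 0.02071 = 0.001001 mol.
From the balanced equation, 1 mol KMnO4 reacts with 5 mol Fe^2+, so n(Fe^2+) = 0.001001 x 5/1 = 0.005007 mol.
[Fe^2+] = 0.005007 / 0.03605 L = 0.139 M.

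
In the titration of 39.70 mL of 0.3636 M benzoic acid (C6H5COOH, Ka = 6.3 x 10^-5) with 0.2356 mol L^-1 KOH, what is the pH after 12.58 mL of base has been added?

3.61

Initial n(C6H5COOH) = 0.3636 x 0.03970 = 0.01443 mol.
n(KOH) added = 0.2356 x 0.01258 = 0.002964 mol, converting that many moles of C6H5COOH to C6H5COO-.
Remaining n(C6H5COOH) = 0.01147 mol; n(C6H5COO-) = 0.002964 mol.
By Henderson-Hasselbalch, pH = pKa + log([A^-]/[HA]) = 4.20 + log(0.002964/0.01147) = 4.20 + (-0.59) = 3.61.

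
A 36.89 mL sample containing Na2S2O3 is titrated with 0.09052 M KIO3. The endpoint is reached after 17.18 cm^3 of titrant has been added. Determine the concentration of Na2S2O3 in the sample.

0.253 M

n(KIO3) = 0.09052 x 0.01718 = 0.001555 mol.
From the balanced equation, 1 mol KIO3 reacts with 6 mol Na2S2O3, so n(Na2S2O3) = 0.001555 x 6/1 = 0.009331 mol.
[Na2S2O3] = 0.009331 / 0.03689 L = 0.253 M.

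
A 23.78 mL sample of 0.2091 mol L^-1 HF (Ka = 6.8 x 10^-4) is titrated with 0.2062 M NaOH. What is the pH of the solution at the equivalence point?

n(HF) = 0.2091 x 0.02378 = 0.004972 mol; V(NaOH) at equivalence = 0.004972/0.2062 = 0.02411 L.
At equivalence all the acid is converted to F-; total volume = 0.02378 + 0.02411 = 0.04789 L, so [F-] = 0.004972/0.04789 = 0.1038 M.
Kb = Kw/Ka = 1.0e-14 / 6.8 x 10^-4 = 1.47e-11.
[OH^-] = sqrt(Kb x [F-]) = sqrt(1.47e-11 x 0.1038) = 1.24e-6 M.
pOH = 5.91, so pH = 14.00 - 5.91 = 8.09.

8.09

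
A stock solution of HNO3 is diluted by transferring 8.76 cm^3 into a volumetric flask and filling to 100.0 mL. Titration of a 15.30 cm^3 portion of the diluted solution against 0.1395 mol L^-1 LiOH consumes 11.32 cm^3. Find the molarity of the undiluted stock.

n(LiOH) = 0.1395 x 0.01132 = 0.001579 mol.
n(HNO3) in the aliquot = 0.001579 mol.
[diluted HNO3] = 0.001579 / 0.01530 = 0.1032 M.
Dilution factor = 100.0/8.760 = 11.42, so [stock] = 0.1032 x 11.42 = 1.18 M.

1.18 M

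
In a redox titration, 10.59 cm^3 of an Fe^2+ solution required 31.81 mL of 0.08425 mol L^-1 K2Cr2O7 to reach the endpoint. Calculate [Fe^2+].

1.52 M

n(K2Cr2O7) = 0.08425 x 0.03181 = 0.002680 mol.
From the balanced equation, 1 mol K2Cr2O7 reacts with 6 mol Fe^2+, so n(Fe^2+) = 0.002680 x 6/1 = 0.01608 mol.
[Fe^2+] = 0.01608 / 0.01059 L = 1.52 M.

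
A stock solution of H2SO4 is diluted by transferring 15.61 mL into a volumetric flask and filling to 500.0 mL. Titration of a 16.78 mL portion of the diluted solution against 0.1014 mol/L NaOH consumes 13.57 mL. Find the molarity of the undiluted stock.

1.31 M

n(NaOH) = 0.1014 x 0.01357 = 0.001376 mol.
n(H2SO4) in the aliquot = 0.001376 x 1/2 = 0.0006880 mol.
[diluted H2SO4] = 0.0006880 / 0.01678 = 0.04100 M.
Dilution factor = 500.0/15.61 = 32.03, so [stock] = 0.04100 x 32.03 = 1.31 M.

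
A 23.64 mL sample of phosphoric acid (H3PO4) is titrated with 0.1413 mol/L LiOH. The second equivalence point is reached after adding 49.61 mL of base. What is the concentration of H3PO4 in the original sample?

n(LiOH) = 0.1413 x 0.04961 = 0.007010 mol.
At the second equivalence point, 2 mol OH^- react per mol H3PO4, so n(H3PO4) = 0.007010 / 2 = 0.003505 mol.
[H3PO4] = 0.003505 / 0.02364 L = 0.148 M.

0.148 M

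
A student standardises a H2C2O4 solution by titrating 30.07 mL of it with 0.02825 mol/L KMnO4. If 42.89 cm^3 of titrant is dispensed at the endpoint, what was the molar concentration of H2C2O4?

0.101 M

n(KMnO4) = 0.02825 x 0.04289 = 0.001212 mol.
From the balanced equation, 2 mol KMnO4 reacts with 5 mol H2C2O4, so n(H2C2O4) = 0.001212 x 5/2 = 0.003029 mol.
[H2C2O4] = 0.003029 / 0.03007 L = 0.101 M.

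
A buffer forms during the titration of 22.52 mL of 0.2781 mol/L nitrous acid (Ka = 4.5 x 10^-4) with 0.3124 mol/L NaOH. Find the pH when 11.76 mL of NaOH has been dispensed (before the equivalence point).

Initial n(HNO2) = 0.2781 x 0.02252 = 0.006263 mol.
n(NaOH) added = 0.3124 x 0.01176 = 0.003674 mol, converting that many moles of HNO2 to NO2-.
Remaining n(HNO2) = 0.002589 mol; n(NO2-) = 0.003674 mol.
By Henderson-Hasselbalch, pH = pKa + log([A^-]/[HA]) = 3.35 + log(0.003674/0.002589) = 3.35 + (+0.15) = 3.50.

3.50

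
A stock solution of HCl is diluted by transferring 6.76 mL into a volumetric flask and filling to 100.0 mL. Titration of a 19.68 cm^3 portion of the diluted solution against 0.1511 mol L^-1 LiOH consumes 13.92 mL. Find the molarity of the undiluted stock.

1.58 M

n(LiOH) = 0.1511 x 0.01392 = 0.002103 mol.
n(HCl) in the aliquot = 0.002103 mol.
[diluted HCl] = 0.002103 / 0.01968 = 0.1069 M.
Dilution factor = 100.0/6.760 = 14.79, so [stock] = 0.1069 x 14.79 = 1.58 M.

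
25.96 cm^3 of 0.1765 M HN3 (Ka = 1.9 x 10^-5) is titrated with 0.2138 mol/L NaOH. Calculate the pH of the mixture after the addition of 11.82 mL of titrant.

4.81

Initial n(HN3) = 0.1765 x 0.02596 = 0.004582 mol.
n(NaOH) added = 0.2138 x 0.01182 = 0.002527 mol, converting that many moles of HN3 to N3-.
Remaining n(HN3) = 0.002055 mol; n(N3-) = 0.002527 mol.
By Henderson-Hasselbalch, pH = pKa + log([A^-]/[HA]) = 4.72 + log(0.002527/0.002055) = 4.72 + (+0.09) = 4.81.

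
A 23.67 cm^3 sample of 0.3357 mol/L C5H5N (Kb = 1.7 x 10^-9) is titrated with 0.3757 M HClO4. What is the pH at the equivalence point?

2.99

n(C5H5N) = 0.3357 x 0.02367 = 0.007946 mol; V(HClO4) at equivalence = 0.007946/0.3757 = 0.02115 L.
At equivalence the base is fully converted to C5H5NH+; total volume = 0.04482 L, so [C5H5NH+] = 0.007946/0.04482 = 0.1773 M.
Ka(C5H5NH+) = Kw/Kb = 1.0e-14 / 1.7 x 10^-9 = 5.88e-6.
[H^+] = sqrt(Ka x [C5H5NH+]) = sqrt(5.88e-6 x 0.1773) = 0.00102 M.
pH = -log(0.00102) = 2.99.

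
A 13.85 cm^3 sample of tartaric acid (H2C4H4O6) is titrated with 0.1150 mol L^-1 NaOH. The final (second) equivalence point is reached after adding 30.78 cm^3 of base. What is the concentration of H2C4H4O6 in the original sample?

n(NaOH) = 0.1150 x 0.03078 = 0.003540 mol.
At the final (second) equivalence point, 2 mol OH^- react per mol H2C4H4O6, so n(H2C4H4O6) = 0.003540 / 2 = 0.001770 mol.
[H2C4H4O6] = 0.001770 / 0.01385 L = 0.128 M.

0.128 M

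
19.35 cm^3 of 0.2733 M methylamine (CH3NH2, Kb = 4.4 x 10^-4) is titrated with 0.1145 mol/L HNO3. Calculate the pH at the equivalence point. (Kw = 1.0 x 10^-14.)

n(CH3NH2) = 0.2733 x 0.01935 = 0.005288 mol; V(HNO3) at equivalence = 0.005288/0.1145 = 0.04619 L.
At equivalence the base is fully converted to CH3NH3+; total volume = 0.06554 L, so [CH3NH3+] = 0.005288/0.06554 = 0.08069 M.
Ka(CH3NH3+) = Kw/Kb = 1.0e-14 / 4.4 x 10^-4 = 2.27e-11.
[H^+] = sqrt(Ka x [CH3NH3+]) = sqrt(2.27e-11 x 0.08069) = 1.35e-6 M.
pH = -log(1.35e-6) = 5.87.

5.87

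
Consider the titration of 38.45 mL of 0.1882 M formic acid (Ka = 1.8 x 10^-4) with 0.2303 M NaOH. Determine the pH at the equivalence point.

n(HCOOH) = 0.1882 x 0.03845 = 0.007236 mol; V(NaOH) at equivalence = 0.007236/0.2303 = 0.03142 L.
At equivalence all the acid is converted to HCOO-; total volume = 0.03845 + 0.03142 = 0.06987 L, so [HCOO-] = 0.007236/0.06987 = 0.1036 M.
Kb = Kw/Ka = 1.0e-14 / 1.8 x 10^-4 = 5.56e-11.
[OH^-] = sqrt(Kb x [HCOO-]) = sqrt(5.56e-11 x 0.1036) = 2.40e-6 M.
pOH = 5.62, so pH = 14.00 - 5.62 = 8.38.

8.38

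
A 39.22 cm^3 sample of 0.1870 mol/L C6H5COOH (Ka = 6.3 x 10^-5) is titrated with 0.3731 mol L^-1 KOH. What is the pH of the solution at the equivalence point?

n(C6H5COOH) = 0.1870 x 0.03922 = 0.007334 mol; V(KOH) at equivalence = 0.007334/0.3731 = 0.01966 L.
At equivalence all the acid is converted to C6H5COO-; total volume = 0.03922 + 0.01966 = 0.05888 L, so [C6H5COO-] = 0.007334/0.05888 = 0.1246 M.
Kb = Kw/Ka = 1.0e-14 / 6.3 x 10^-5 = 1.59e-10.
[OH^-] = sqrt(Kb x [C6H5COO-]) = sqrt(1.59e-10 x 0.1246) = 4.45e-6 M.
pOH = 5.35, so pH = 14.00 - 5.35 = 8.65.

8.65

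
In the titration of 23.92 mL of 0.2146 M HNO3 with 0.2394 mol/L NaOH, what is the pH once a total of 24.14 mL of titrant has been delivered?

n(acid) = 0.2146 x 0.02392 = 0.005133 mol; n(NaOH) added = 0.2394 x 0.02414 = 0.005779 mol.
Base is in excess by 0.005779 - 0.005133 = 0.0006459 mol in a total volume of 0.04806 L.
[OH^-] = 0.0006459/0.04806 = 0.01344 M, so pOH = 1.87 and pH = 14.00 - 1.87 = 12.13.

12.13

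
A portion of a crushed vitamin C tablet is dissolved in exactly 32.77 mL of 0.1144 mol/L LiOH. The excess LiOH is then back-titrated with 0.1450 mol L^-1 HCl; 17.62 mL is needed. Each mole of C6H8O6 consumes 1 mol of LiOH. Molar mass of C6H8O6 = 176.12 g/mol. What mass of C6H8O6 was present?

Total n(LiOH) added = 0.1144 x 0.03277 = 0.003749 mol.
n(HCl) used = 0.1450 x 0.01762 = 0.002555 mol, which equals the excess n(LiOH).
So n(LiOH) consumed by the sample = 0.003749 - 0.002555 = 0.001194 mol.
n(C6H8O6) = 0.001194 / 1 = 0.001194 mol.
mass = 0.001194 mol x 176.12 g/mol = 0.210 g.

0.210 g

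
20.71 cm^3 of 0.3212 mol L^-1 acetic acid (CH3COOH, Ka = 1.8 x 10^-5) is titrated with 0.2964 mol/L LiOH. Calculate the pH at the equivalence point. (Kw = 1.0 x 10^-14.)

n(CH3COOH) = 0.3212 x 0.02071 = 0.006652 mol; V(LiOH) at equivalence = 0.006652/0.2964 = 0.02244 L.
At equivalence all the acid is converted to CH3COO-; total volume = 0.02071 + 0.02244 = 0.04315 L, so [CH3COO-] = 0.006652/0.04315 = 0.1542 M.
Kb = Kw/Ka = 1.0e-14 / 1.8 x 10^-5 = 5.56e-10.
[OH^-] = sqrt(Kb x [CH3COO-]) = sqrt(5.56e-10 x 0.1542) = 9.25e-6 M.
pOH = 5.03, so pH = 14.00 - 5.03 = 8.97.

8.97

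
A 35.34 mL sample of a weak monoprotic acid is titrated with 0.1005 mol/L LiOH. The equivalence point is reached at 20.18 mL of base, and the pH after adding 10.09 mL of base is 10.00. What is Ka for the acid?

1.0 x 10^-10

10.09 mL is half of the equivalence volume, so this is the half-equivalence point where [HA] = [A^-].
At half-equivalence pH = pKa, so pKa = 10.00.
Ka = 10^(-10.00) = 1.0 x 10^-10.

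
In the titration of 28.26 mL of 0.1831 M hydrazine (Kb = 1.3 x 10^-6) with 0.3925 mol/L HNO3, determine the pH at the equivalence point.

n(N2H4) = 0.1831 x 0.02826 = 0.005174 mol; V(HNO3) at equivalence = 0.005174/0.3925 = 0.01318 L.
At equivalence the base is fully converted to N2H5+; total volume = 0.04144 L, so [N2H5+] = 0.005174/0.04144 = 0.1249 M.
Ka(N2H5+) = Kw/Kb = 1.0e-14 / 1.3 x 10^-6 = 7.69e-9.
[H^+] = sqrt(Ka x [N2H5+]) = sqrt(7.69e-9 x 0.1249) = 3.10e-5 M.
pH = -log(3.10e-5) = 4.51.

4.51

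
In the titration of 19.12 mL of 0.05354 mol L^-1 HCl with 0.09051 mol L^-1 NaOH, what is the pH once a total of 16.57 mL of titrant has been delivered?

n(acid) = 0.05354 x 0.01912 = 0.001024 mol; n(NaOH) added = 0.09051 x 0.01657 = 0.001500 mol.
Base is in excess by 0.001500 - 0.001024 = 0.0004761 mol in a total volume of 0.03569 L.
[OH^-] = 0.0004761/0.03569 = 0.01334 M, so pOH = 1.87 and pH = 14.00 - 1.87 = 12.13.

12.13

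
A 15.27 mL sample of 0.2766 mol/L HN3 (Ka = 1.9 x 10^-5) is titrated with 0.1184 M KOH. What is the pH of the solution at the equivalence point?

n(HN3) = 0.2766 x 0.01527 = 0.004224 mol; V(KOH) at equivalence = 0.004224/0.1184 = 0.03567 L.
At equivalence all the acid is converted to N3-; total volume = 0.01527 + 0.03567 = 0.05094 L, so [N3-] = 0.004224/0.05094 = 0.08291 M.
Kb = Kw/Ka = 1.0e-14 / 1.9 x 10^-5 = 5.26e-10.
[OH^-] = sqrt(Kb x [N3-]) = sqrt(5.26e-10 x 0.08291) = 6.61e-6 M.
pOH = 5.18, so pH = 14.00 - 5.18 = 8.82.

8.82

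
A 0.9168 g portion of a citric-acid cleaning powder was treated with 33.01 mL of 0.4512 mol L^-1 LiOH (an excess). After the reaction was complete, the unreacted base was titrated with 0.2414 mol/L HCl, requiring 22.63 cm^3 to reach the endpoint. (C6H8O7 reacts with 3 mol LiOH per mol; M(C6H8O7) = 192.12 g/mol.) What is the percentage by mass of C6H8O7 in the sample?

65.9%

Total n(LiOH) added = 0.4512 x 0.03301 = 0.01489 mol.
n(HCl) used = 0.2414 x 0.02263 = 0.005463 mol, which equals the excess n(LiOH).
So n(LiOH) consumed by the sample = 0.01489 - 0.005463 = 0.009431 mol.
n(C6H8O7) = 0.009431 / 3 = 0.003144 mol.
mass C6H8O7 = 0.003144 x 192.12 = 0.6040 g, so %C6H8O7 = 0.6040/0.9168 x 100 = 65.9%.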